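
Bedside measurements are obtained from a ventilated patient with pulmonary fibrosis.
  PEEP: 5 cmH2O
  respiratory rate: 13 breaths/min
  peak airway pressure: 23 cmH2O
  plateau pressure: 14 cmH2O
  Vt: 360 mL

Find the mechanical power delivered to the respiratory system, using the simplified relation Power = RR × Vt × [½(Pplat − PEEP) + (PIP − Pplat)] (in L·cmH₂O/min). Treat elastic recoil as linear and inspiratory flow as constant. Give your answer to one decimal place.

63.2

Per-breath work = Vt × [½(Pplat−PEEP) + (PIP−Pplat)] = 0.360 × [0.5×9.0 + 9.0] = 0.360 × 13.5 = 4.86 L·cmH2O.
Power = 13 × 4.86 = 63.18 L·cmH2O/min.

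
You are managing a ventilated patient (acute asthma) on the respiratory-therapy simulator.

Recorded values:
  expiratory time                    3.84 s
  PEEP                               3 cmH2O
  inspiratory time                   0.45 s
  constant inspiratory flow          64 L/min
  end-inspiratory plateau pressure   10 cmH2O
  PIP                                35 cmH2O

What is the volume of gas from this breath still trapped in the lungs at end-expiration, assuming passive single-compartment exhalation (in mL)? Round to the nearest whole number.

Flow: 64 L/min ÷ 60 = 1.0667 L/s.
Vt = flow × Ti = 1.0667 L/s × 0.45 s × 1000 mL/L = 480.02 mL.
R = (PIP − Pplat)/V̇ = (35 − 10) / 1.0667 = 25.0/1.0667 = 23.437 cmH2O·s/L.
C = Vt/(Pplat − PEEP) = 480.02 / (10 − 3) = 480.02/7.0 = 68.574 mL/cmH2O.
τ = R × C = 23.437 × 0.06857 L/cmH2O = 1.607 s.
Fraction remaining = e^(−Te/τ) = e^(−3.84/1.607) = 0.09167.
Trapped volume = 480.02 × 0.09167 = 44.003 mL.

44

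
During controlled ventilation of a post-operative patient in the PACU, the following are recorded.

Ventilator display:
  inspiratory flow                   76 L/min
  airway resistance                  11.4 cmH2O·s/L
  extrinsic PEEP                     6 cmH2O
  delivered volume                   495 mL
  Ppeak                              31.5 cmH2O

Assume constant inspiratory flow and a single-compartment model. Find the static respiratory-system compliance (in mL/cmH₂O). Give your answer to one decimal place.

44.8

Flow: 76 L/min ÷ 60 = 1.2667 L/s.
Equation of motion (constant flow): PIP = Vt/C + R·V̇ + PEEP.
Vt/C = PIP − R·V̇ − PEEP = 31.5 − 11.4×1.2667 − 6 = 31.5 − 14.44 − 6 = 11.06 cmH2O.
C = Vt / 11.06 = 495 / 11.06 = 44.756 mL/cmH2O.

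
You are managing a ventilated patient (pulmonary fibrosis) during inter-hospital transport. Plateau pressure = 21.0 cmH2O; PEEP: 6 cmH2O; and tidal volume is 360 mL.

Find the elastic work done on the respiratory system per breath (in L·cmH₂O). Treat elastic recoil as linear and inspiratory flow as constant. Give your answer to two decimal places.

2.70

Elastic work ≈ ½ × (Pplat − PEEP) × Vt = 0.5 × (21.0 − 6) × 0.360 L = 0.5 × 15.0 × 0.360 = 2.7 L·cmH2O.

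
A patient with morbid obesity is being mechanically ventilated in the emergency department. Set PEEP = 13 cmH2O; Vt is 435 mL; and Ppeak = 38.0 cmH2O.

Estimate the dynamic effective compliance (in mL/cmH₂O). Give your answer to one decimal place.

17.4

Dynamic compliance = Vt / (PIP − PEEP) = 435 / (38.0 − 13) = 435 / 25.0 = 17.4 mL/cmH2O.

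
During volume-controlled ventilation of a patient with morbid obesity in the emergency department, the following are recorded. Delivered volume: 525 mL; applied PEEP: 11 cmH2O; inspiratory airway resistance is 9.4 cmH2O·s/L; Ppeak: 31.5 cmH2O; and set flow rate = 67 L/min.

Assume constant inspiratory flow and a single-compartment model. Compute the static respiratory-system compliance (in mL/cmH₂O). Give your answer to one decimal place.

Flow: 67 L/min ÷ 60 = 1.1167 L/s.
Equation of motion (constant flow): PIP = Vt/C + R·V̇ + PEEP.
Vt/C = PIP − R·V̇ − PEEP = 31.5 − 9.4×1.1167 − 11 = 31.5 − 10.497 − 11 = 10.003 cmH2O.
C = Vt / 10.003 = 525 / 10.003 = 52.484 mL/cmH2O.

52.5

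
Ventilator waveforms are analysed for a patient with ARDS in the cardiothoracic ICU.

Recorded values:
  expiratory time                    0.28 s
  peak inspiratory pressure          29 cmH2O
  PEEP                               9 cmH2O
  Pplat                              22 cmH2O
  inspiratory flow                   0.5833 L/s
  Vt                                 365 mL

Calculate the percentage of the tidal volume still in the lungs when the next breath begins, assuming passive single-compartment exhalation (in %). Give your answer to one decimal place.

R = (PIP − Pplat)/V̇ = (29 − 22) / 0.5833 = 7.0/0.5833 = 12.001 cmH2O·s/L.
C = Vt/(Pplat − PEEP) = 365.0 / (22 − 9) = 365.0/13.0 = 28.077 mL/cmH2O.
τ = R × C = 12.001 × 0.02808 L/cmH2O = 0.337 s.
Fraction remaining at end-expiration = e^(−Te/τ) = e^(−0.28/0.337) = 0.4357 → 43.57%.

43.6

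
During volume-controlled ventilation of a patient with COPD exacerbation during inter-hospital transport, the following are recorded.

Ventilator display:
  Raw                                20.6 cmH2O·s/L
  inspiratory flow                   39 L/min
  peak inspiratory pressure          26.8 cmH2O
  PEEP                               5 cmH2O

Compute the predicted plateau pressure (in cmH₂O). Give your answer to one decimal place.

Flow: 39 L/min ÷ 60 = 0.65 L/s.
Pplat = PIP − Raw × flow = 26.8 − 20.6 × 0.65 = 26.8 − 13.39 = 13.41 cmH2O.

13.4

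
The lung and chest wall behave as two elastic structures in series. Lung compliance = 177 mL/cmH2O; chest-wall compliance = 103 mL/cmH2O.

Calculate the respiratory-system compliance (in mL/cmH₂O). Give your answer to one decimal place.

Lung and chest wall are elastances in series: 1/Crs = 1/CL + 1/Ccw.
1/Crs = 1/177 + 1/103 = 0.01536.
Crs = 65.104 mL/cmH2O.

65.1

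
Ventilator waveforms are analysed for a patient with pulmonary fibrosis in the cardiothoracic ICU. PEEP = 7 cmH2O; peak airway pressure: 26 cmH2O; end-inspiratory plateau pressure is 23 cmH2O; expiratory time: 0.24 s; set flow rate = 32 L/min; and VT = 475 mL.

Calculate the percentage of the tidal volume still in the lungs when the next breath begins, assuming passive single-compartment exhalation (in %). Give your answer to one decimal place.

23.8

Flow: 32 L/min ÷ 60 = 0.5333 L/s.
R = (PIP − Pplat)/V̇ = (26 − 23) / 0.5333 = 3.0/0.5333 = 5.625 cmH2O·s/L.
C = Vt/(Pplat − PEEP) = 475.0 / (23 − 7) = 475.0/16.0 = 29.688 mL/cmH2O.
τ = R × C = 5.625 × 0.02969 L/cmH2O = 0.167 s.
Fraction remaining at end-expiration = e^(−Te/τ) = e^(−0.24/0.167) = 0.2376 → 23.76%.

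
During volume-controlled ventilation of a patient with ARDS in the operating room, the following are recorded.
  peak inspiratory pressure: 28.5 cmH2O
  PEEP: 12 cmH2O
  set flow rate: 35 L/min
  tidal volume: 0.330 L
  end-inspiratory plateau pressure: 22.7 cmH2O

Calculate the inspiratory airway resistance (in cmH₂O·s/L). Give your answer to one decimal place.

9.9

Flow: 35 L/min ÷ 60 = 0.5833 L/s.
Raw = (PIP − Pplat) / flow = (28.5 − 22.7) / 0.5833 = 5.8 / 0.5833 = 9.943 cmH2O·s/L.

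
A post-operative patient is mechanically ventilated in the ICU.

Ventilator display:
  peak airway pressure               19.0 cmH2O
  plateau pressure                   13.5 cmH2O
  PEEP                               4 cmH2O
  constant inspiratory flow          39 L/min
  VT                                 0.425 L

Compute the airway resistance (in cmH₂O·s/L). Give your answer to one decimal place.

8.5

Flow: 39 L/min ÷ 60 = 0.65 L/s.
Raw = (PIP − Pplat) / flow = (19.0 − 13.5) / 0.65 = 5.5 / 0.65 = 8.462 cmH2O·s/L.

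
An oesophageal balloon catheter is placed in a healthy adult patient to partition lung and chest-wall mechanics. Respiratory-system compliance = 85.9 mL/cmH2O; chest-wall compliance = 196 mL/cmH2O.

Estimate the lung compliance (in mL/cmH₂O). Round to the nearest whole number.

153

1/CL = 1/Crs − 1/Ccw.
1/CL = 1/85.9 − 1/196 = 0.006539.
CL = 152.93 mL/cmH2O.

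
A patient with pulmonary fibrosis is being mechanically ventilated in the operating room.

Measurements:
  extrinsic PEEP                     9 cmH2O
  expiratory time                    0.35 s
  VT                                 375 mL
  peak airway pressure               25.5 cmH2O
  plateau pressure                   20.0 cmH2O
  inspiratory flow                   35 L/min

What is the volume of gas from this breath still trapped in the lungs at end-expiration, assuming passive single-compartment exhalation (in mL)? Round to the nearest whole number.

126

Flow: 35 L/min ÷ 60 = 0.5833 L/s.
R = (PIP − Pplat)/V̇ = (25.5 − 20.0) / 0.5833 = 5.5/0.5833 = 9.429 cmH2O·s/L.
C = Vt/(Pplat − PEEP) = 375.0 / (20.0 − 9) = 375.0/11.0 = 34.091 mL/cmH2O.
τ = R × C = 9.429 × 0.03409 L/cmH2O = 0.3214 s.
Fraction remaining = e^(−Te/τ) = e^(−0.35/0.3214) = 0.3366.
Trapped volume = 375.0 × 0.3366 = 126.23 mL.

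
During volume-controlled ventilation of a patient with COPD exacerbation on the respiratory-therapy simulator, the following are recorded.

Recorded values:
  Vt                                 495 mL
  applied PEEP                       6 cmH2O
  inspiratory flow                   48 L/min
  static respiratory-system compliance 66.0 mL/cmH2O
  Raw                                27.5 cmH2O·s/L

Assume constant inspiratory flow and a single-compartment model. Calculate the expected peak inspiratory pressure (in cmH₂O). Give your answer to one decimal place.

Flow: 48 L/min ÷ 60 = 0.8 L/s.
Equation of motion (constant flow): PIP = Vt/C + R·V̇ + PEEP.
PIP = 495/66.0 + 27.5×0.8 + 6 = 7.5 + 22.0 + 6 = 35.5 cmH2O.

35.5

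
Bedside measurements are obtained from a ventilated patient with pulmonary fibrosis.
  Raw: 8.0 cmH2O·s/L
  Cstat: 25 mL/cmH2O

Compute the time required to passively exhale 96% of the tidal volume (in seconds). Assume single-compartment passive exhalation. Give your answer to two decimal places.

0.64

τ = R × C = 8.0 × 25 mL/cmH2O = 8.0 × 0.025 L/cmH2O = 0.2 s.
Exhaled fraction f = 1 − e^(−t/τ) → t = −τ·ln(1 − f) = −0.2·ln(0.04) = 0.6438 s.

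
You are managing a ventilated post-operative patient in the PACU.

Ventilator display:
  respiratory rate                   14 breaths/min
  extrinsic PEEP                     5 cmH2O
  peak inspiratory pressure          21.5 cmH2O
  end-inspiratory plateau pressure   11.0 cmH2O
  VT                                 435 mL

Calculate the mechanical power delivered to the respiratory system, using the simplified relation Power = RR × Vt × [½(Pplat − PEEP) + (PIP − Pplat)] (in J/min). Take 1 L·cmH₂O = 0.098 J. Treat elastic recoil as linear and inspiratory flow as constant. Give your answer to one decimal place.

Per-breath work = Vt × [½(Pplat−PEEP) + (PIP−Pplat)] = 0.435 × [0.5×6.0 + 10.5] = 0.435 × 13.5 = 5.873 L·cmH2O.
Power = 14 × 5.873 = 82.222 L·cmH2O/min.
× 0.098 J/(L·cmH2O) → 8.058 J/min.

8.1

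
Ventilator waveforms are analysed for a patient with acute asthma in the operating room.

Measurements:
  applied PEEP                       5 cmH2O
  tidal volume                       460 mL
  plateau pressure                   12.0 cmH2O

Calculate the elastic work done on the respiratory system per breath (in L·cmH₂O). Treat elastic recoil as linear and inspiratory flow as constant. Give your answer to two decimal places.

Elastic work ≈ ½ × (Pplat − PEEP) × Vt = 0.5 × (12.0 − 5) × 0.460 L = 0.5 × 7.0 × 0.460 = 1.61 L·cmH2O.

1.61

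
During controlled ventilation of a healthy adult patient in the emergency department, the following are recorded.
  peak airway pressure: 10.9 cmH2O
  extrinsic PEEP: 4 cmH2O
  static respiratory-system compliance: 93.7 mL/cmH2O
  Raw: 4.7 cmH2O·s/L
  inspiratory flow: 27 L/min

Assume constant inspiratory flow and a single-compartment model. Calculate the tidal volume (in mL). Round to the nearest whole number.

448

Flow: 27 L/min ÷ 60 = 0.45 L/s.
Equation of motion (constant flow): PIP = Vt/C + R·V̇ + PEEP.
Vt/C = PIP − R·V̇ − PEEP = 10.9 − 2.115 − 4 = 4.785 cmH2O.
Vt = C × 4.785 = 93.7 × 4.785 = 448.35 mL.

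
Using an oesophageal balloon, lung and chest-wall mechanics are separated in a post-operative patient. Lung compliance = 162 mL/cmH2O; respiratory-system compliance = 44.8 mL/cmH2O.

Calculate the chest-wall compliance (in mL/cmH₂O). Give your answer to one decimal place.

61.9

1/Ccw = 1/Crs − 1/CL.
1/Ccw = 1/44.8 − 1/162 = 0.01615.
Ccw = 61.92 mL/cmH2O.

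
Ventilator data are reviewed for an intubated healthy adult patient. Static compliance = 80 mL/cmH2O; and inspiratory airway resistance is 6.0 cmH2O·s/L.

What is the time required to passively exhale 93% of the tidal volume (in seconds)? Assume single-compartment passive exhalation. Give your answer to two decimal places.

1.28

τ = R × C = 6.0 × 80 mL/cmH2O = 6.0 × 0.080 L/cmH2O = 0.48 s.
Exhaled fraction f = 1 − e^(−t/τ) → t = −τ·ln(1 − f) = −0.48·ln(0.07) = 1.276 s.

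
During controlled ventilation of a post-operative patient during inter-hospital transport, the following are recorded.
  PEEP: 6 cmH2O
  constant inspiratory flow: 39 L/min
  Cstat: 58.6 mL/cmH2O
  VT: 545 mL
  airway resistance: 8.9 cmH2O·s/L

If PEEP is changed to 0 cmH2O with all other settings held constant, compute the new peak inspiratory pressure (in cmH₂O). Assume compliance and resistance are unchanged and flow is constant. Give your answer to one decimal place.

15.1

Flow: 39 L/min ÷ 60 = 0.65 L/s.
PIP = Vt/C + R·V̇ + PEEP (constant-flow equation of motion).
Only the baseline term changes: ΔPIP = ΔPEEP = 0 − 6 = -6.0 cmH2O.
Original PIP = 545/58.6 + 8.9×0.65 + 6 = 21.085 cmH2O; new PIP = 21.085 + (-6.0) = 15.085 cmH2O.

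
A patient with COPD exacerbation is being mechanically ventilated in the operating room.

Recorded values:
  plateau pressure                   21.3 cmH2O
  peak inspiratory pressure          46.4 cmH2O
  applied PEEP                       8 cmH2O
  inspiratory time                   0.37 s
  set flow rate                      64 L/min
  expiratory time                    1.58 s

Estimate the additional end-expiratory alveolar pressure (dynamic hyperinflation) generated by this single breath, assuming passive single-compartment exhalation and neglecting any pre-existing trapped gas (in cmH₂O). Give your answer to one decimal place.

1.4

Flow: 64 L/min ÷ 60 = 1.0667 L/s.
Vt = flow × Ti = 1.0667 L/s × 0.37 s × 1000 mL/L = 394.68 mL.
R = (PIP − Pplat)/V̇ = (46.4 − 21.3) / 1.0667 = 25.1/1.0667 = 23.531 cmH2O·s/L.
C = Vt/(Pplat − PEEP) = 394.68 / (21.3 − 8) = 394.68/13.3 = 29.675 mL/cmH2O.
τ = R × C = 23.531 × 0.02968 L/cmH2O = 0.6984 s.
Fraction remaining = e^(−Te/τ) = e^(−1.58/0.6984) = 0.1041; trapped volume = 394.68 × 0.1041 = 41.086 mL.
Additional alveolar pressure from trapping ≈ V_trapped / C = 41.086 / 29.675 = 1.385 cmH2O.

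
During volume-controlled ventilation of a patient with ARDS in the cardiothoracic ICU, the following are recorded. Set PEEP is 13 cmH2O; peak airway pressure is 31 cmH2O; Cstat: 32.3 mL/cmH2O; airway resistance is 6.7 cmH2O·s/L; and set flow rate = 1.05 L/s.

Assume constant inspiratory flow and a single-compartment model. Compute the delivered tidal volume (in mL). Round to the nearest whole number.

Equation of motion (constant flow): PIP = Vt/C + R·V̇ + PEEP.
Vt/C = PIP − R·V̇ − PEEP = 31 − 7.035 − 13 = 10.965 cmH2O.
Vt = C × 10.965 = 32.3 × 10.965 = 354.17 mL.

354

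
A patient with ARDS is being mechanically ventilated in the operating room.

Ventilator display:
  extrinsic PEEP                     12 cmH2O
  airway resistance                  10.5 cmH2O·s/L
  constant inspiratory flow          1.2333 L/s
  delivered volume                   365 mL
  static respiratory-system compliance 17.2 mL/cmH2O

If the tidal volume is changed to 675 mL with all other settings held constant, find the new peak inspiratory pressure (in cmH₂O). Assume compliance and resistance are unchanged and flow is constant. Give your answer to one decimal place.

64.2

PIP = Vt/C + R·V̇ + PEEP (constant-flow equation of motion).
Only the elastic term changes: ΔPIP = ΔVt / C = (675 − 365) / 17.2 = 18.023 cmH2O.
Original PIP = 365/17.2 + 10.5×1.2333 + 12 = 46.171 cmH2O; new PIP = 46.171 + (18.023) = 64.194 cmH2O.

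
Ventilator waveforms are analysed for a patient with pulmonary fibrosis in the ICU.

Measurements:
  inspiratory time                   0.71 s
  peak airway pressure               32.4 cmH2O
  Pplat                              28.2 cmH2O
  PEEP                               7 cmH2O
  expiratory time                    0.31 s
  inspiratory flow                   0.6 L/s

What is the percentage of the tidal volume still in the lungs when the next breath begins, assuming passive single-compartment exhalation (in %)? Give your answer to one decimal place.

Vt = flow × Ti = 0.6 L/s × 0.71 s × 1000 mL/L = 426.0 mL.
R = (PIP − Pplat)/V̇ = (32.4 − 28.2) / 0.6 = 4.2/0.6 = 7.0 cmH2O·s/L.
C = Vt/(Pplat − PEEP) = 426.0 / (28.2 − 7) = 426.0/21.2 = 20.094 mL/cmH2O.
τ = R × C = 7.0 × 0.02009 L/cmH2O = 0.1406 s.
Fraction remaining at end-expiration = e^(−Te/τ) = e^(−0.31/0.1406) = 0.1103 → 11.03%.

11.0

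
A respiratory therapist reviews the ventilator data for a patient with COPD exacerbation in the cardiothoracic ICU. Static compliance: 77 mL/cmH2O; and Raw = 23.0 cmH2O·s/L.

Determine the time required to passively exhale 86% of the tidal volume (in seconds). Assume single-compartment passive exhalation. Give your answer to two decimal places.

3.48

τ = R × C = 23.0 × 77 mL/cmH2O = 23.0 × 0.077 L/cmH2O = 1.771 s.
Exhaled fraction f = 1 − e^(−t/τ) → t = −τ·ln(1 − f) = −1.771·ln(0.14) = 3.482 s.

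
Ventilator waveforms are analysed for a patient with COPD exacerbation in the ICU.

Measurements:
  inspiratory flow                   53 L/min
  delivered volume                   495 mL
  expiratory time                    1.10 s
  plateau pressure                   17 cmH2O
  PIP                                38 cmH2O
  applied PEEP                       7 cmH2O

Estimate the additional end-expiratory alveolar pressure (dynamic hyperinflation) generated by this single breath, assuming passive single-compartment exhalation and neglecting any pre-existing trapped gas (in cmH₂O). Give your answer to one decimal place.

3.9

Flow: 53 L/min ÷ 60 = 0.8833 L/s.
R = (PIP − Pplat)/V̇ = (38 − 17) / 0.8833 = 21.0/0.8833 = 23.774 cmH2O·s/L.
C = Vt/(Pplat − PEEP) = 495.0 / (17 − 7) = 495.0/10.0 = 49.5 mL/cmH2O.
τ = R × C = 23.774 × 0.0495 L/cmH2O = 1.177 s.
Fraction remaining = e^(−Te/τ) = e^(−1.10/1.177) = 0.3928; trapped volume = 495.0 × 0.3928 = 194.44 mL.
Additional alveolar pressure from trapping ≈ V_trapped / C = 194.44 / 49.5 = 3.928 cmH2O.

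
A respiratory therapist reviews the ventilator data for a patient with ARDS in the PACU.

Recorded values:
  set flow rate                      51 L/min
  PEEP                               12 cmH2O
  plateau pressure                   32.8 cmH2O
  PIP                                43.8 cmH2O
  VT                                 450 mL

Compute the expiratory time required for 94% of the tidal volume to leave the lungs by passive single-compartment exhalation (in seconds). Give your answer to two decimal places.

0.79

Flow: 51 L/min ÷ 60 = 0.85 L/s.
R = (PIP − Pplat)/V̇ = (43.8 − 32.8) / 0.85 = 11.0/0.85 = 12.941 cmH2O·s/L.
C = Vt/(Pplat − PEEP) = 450.0 / (32.8 − 12) = 450.0/20.8 = 21.635 mL/cmH2O.
τ = R × C = 12.941 × 0.02164 L/cmH2O = 0.28 s.
t = −τ·ln(1 − 0.94) = −0.28·ln(0.06) = 0.7878 s.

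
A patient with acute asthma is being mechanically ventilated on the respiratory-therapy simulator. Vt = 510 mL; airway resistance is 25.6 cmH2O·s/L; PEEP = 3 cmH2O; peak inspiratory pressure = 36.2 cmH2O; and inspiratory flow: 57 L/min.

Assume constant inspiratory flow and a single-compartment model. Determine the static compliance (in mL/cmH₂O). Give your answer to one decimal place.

57.4

Flow: 57 L/min ÷ 60 = 0.95 L/s.
Equation of motion (constant flow): PIP = Vt/C + R·V̇ + PEEP.
Vt/C = PIP − R·V̇ − PEEP = 36.2 − 25.6×0.95 − 3 = 36.2 − 24.32 − 3 = 8.88 cmH2O.
C = Vt / 8.88 = 510 / 8.88 = 57.432 mL/cmH2O.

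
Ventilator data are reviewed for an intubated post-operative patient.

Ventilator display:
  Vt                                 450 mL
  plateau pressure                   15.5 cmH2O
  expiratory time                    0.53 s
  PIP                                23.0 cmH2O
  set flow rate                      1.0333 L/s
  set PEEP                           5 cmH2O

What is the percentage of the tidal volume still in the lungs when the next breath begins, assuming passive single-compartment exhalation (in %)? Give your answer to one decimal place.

R = (PIP − Pplat)/V̇ = (23.0 − 15.5) / 1.0333 = 7.5/1.0333 = 7.258 cmH2O·s/L.
C = Vt/(Pplat − PEEP) = 450.0 / (15.5 − 5) = 450.0/10.5 = 42.857 mL/cmH2O.
τ = R × C = 7.258 × 0.04286 L/cmH2O = 0.3111 s.
Fraction remaining at end-expiration = e^(−Te/τ) = e^(−0.53/0.3111) = 0.182 → 18.2%.

18.2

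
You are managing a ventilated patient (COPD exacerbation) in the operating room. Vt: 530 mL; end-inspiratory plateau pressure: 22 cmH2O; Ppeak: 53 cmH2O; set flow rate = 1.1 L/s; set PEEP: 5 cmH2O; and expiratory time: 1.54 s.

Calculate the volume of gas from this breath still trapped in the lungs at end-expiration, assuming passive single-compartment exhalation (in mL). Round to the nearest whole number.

R = (PIP − Pplat)/V̇ = (53 − 22) / 1.1 = 31.0/1.1 = 28.182 cmH2O·s/L.
C = Vt/(Pplat − PEEP) = 530.0 / (22 − 5) = 530.0/17.0 = 31.176 mL/cmH2O.
τ = R × C = 28.182 × 0.03118 L/cmH2O = 0.8787 s.
Fraction remaining = e^(−Te/τ) = e^(−1.54/0.8787) = 0.1733.
Trapped volume = 530.0 × 0.1733 = 91.849 mL.

92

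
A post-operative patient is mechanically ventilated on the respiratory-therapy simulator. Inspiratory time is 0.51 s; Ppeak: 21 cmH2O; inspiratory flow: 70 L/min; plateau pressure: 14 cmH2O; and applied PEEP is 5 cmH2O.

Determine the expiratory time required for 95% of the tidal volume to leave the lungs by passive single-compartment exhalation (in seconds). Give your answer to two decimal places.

Flow: 70 L/min ÷ 60 = 1.1667 L/s.
Vt = flow × Ti = 1.1667 L/s × 0.51 s × 1000 mL/L = 595.02 mL.
R = (PIP − Pplat)/V̇ = (21 − 14) / 1.1667 = 7.0/1.1667 = 6.0 cmH2O·s/L.
C = Vt/(Pplat − PEEP) = 595.02 / (14 − 5) = 595.02/9.0 = 66.113 mL/cmH2O.
τ = R × C = 6.0 × 0.06611 L/cmH2O = 0.3967 s.
t = −τ·ln(1 − 0.95) = −0.3967·ln(0.05) = 1.188 s.

1.19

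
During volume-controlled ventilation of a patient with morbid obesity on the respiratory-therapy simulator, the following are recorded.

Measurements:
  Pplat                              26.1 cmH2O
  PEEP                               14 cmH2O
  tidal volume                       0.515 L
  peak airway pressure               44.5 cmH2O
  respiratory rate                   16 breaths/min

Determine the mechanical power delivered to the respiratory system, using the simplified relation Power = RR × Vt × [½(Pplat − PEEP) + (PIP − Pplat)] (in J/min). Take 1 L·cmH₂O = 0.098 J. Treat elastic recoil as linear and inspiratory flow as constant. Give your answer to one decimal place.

Per-breath work = Vt × [½(Pplat−PEEP) + (PIP−Pplat)] = 0.515 × [0.5×12.1 + 18.4] = 0.515 × 24.45 = 12.592 L·cmH2O.
Power = 16 × 12.592 = 201.47 L·cmH2O/min.
× 0.098 J/(L·cmH2O) → 19.744 J/min.

19.7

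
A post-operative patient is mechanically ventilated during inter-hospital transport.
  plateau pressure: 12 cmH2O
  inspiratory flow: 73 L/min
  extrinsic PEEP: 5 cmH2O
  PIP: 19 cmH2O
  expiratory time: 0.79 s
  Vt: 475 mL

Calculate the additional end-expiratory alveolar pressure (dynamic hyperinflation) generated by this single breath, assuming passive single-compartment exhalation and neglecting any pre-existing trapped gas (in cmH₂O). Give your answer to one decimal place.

Flow: 73 L/min ÷ 60 = 1.2167 L/s.
R = (PIP − Pplat)/V̇ = (19 − 12) / 1.2167 = 7.0/1.2167 = 5.753 cmH2O·s/L.
C = Vt/(Pplat − PEEP) = 475.0 / (12 − 5) = 475.0/7.0 = 67.857 mL/cmH2O.
τ = R × C = 5.753 × 0.06786 L/cmH2O = 0.3904 s.
Fraction remaining = e^(−Te/τ) = e^(−0.79/0.3904) = 0.1322; trapped volume = 475.0 × 0.1322 = 62.795 mL.
Additional alveolar pressure from trapping ≈ V_trapped / C = 62.795 / 67.857 = 0.9254 cmH2O.

0.9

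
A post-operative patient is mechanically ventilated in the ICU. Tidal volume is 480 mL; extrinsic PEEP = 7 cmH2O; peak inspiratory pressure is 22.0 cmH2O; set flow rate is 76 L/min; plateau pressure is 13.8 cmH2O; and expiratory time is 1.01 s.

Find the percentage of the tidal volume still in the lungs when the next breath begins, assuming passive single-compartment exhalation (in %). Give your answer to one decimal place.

Flow: 76 L/min ÷ 60 = 1.2667 L/s.
R = (PIP − Pplat)/V̇ = (22.0 − 13.8) / 1.2667 = 8.2/1.2667 = 6.474 cmH2O·s/L.
C = Vt/(Pplat − PEEP) = 480.0 / (13.8 − 7) = 480.0/6.8 = 70.588 mL/cmH2O.
τ = R × C = 6.474 × 0.07059 L/cmH2O = 0.457 s.
Fraction remaining at end-expiration = e^(−Te/τ) = e^(−1.01/0.457) = 0.1097 → 10.97%.

11.0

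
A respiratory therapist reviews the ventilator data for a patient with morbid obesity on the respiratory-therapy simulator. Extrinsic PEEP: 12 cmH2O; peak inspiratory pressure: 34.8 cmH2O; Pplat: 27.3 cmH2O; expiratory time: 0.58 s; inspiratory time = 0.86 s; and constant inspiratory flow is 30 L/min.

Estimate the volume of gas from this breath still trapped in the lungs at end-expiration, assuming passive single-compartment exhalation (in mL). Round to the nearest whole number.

Flow: 30 L/min ÷ 60 = 0.5 L/s.
Vt = flow × Ti = 0.5 L/s × 0.86 s × 1000 mL/L = 430.0 mL.
R = (PIP − Pplat)/V̇ = (34.8 − 27.3) / 0.5 = 7.5/0.5 = 15.0 cmH2O·s/L.
C = Vt/(Pplat − PEEP) = 430.0 / (27.3 − 12) = 430.0/15.3 = 28.105 mL/cmH2O.
τ = R × C = 15.0 × 0.02811 L/cmH2O = 0.4217 s.
Fraction remaining = e^(−Te/τ) = e^(−0.58/0.4217) = 0.2527.
Trapped volume = 430.0 × 0.2527 = 108.66 mL.

109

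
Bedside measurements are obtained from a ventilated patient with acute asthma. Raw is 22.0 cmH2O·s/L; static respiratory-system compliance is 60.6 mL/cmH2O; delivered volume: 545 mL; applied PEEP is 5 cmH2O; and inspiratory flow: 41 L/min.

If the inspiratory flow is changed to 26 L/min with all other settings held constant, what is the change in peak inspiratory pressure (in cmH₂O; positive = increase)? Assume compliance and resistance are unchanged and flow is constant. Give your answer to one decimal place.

-5.5

Flow: 41 L/min ÷ 60 = 0.6833 L/s.
New flow: 26 L/min ÷ 60 = 0.4333 L/s.
PIP = Vt/C + R·V̇ + PEEP (constant-flow equation of motion).
Only the resistive term changes: ΔPIP = R × ΔV̇ = 22.0 × (0.4333 − 0.6833) = 22.0 × -0.25 = -5.5 cmH2O.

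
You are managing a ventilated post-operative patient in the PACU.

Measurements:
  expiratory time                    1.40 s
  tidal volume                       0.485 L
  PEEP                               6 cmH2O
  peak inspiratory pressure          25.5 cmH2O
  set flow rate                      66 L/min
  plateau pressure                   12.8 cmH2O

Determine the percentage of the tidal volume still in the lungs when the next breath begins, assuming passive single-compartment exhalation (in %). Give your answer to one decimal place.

18.3

Flow: 66 L/min ÷ 60 = 1.1 L/s.
R = (PIP − Pplat)/V̇ = (25.5 − 12.8) / 1.1 = 12.7/1.1 = 11.545 cmH2O·s/L.
C = Vt/(Pplat − PEEP) = 485.0 / (12.8 − 6) = 485.0/6.8 = 71.324 mL/cmH2O.
τ = R × C = 11.545 × 0.07132 L/cmH2O = 0.8234 s.
Fraction remaining at end-expiration = e^(−Te/τ) = e^(−1.40/0.8234) = 0.1826 → 18.26%.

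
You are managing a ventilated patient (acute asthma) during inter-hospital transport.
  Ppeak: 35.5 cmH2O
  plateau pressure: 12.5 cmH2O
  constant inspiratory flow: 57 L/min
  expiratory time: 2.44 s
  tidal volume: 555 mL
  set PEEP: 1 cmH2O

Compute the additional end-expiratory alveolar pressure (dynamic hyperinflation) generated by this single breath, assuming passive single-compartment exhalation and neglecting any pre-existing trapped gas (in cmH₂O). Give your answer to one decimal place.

1.4

Flow: 57 L/min ÷ 60 = 0.95 L/s.
R = (PIP − Pplat)/V̇ = (35.5 − 12.5) / 0.95 = 23.0/0.95 = 24.211 cmH2O·s/L.
C = Vt/(Pplat − PEEP) = 555.0 / (12.5 − 1) = 555.0/11.5 = 48.261 mL/cmH2O.
τ = R × C = 24.211 × 0.04826 L/cmH2O = 1.168 s.
Fraction remaining = e^(−Te/τ) = e^(−2.44/1.168) = 0.1238; trapped volume = 555.0 × 0.1238 = 68.709 mL.
Additional alveolar pressure from trapping ≈ V_trapped / C = 68.709 / 48.261 = 1.424 cmH2O.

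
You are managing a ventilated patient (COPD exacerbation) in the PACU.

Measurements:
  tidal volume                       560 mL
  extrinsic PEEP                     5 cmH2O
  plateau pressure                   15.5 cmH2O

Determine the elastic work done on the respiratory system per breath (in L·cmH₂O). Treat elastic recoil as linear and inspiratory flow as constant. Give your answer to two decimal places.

Elastic work ≈ ½ × (Pplat − PEEP) × Vt = 0.5 × (15.5 − 5) × 0.560 L = 0.5 × 10.5 × 0.560 = 2.94 L·cmH2O.

2.94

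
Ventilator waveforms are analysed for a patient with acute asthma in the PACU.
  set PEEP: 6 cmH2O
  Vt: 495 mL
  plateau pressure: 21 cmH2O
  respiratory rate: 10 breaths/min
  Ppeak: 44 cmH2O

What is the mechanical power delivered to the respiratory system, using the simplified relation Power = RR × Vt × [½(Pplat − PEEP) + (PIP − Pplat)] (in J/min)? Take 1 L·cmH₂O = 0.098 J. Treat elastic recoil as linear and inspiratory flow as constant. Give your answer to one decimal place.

Per-breath work = Vt × [½(Pplat−PEEP) + (PIP−Pplat)] = 0.495 × [0.5×15.0 + 23.0] = 0.495 × 30.5 = 15.098 L·cmH2O.
Power = 10 × 15.098 = 150.98 L·cmH2O/min.
× 0.098 J/(L·cmH2O) → 14.796 J/min.

14.8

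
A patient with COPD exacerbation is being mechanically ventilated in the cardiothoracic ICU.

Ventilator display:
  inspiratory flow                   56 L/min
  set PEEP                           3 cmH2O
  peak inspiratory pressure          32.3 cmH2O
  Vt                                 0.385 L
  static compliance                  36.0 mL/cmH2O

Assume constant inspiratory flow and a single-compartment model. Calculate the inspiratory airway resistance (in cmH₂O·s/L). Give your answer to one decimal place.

Flow: 56 L/min ÷ 60 = 0.9333 L/s.
Equation of motion (constant flow): PIP = Vt/C + R·V̇ + PEEP.
R·V̇ = PIP − Vt/C − PEEP = 32.3 − 385/36.0 − 3 = 32.3 − 10.694 − 3 = 18.606 cmH2O.
R = 18.606 / 0.9333 = 19.936 cmH2O·s/L.

19.9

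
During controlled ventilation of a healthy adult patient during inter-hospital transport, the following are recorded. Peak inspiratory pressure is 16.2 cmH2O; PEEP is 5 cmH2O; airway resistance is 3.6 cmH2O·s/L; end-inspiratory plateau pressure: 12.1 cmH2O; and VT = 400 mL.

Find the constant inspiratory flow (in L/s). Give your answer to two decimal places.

1.14

flow = (PIP − Pplat) / Raw = 4.1 / 3.6 = 1.139 L/s.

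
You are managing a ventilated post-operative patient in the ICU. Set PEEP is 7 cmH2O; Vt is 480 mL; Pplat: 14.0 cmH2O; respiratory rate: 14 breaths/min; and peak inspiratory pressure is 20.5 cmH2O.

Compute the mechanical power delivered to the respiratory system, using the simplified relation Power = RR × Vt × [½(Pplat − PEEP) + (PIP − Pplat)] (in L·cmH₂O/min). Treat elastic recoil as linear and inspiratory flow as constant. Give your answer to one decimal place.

67.2

Per-breath work = Vt × [½(Pplat−PEEP) + (PIP−Pplat)] = 0.480 × [0.5×7.0 + 6.5] = 0.480 × 10.0 = 4.8 L·cmH2O.
Power = 14 × 4.8 = 67.2 L·cmH2O/min.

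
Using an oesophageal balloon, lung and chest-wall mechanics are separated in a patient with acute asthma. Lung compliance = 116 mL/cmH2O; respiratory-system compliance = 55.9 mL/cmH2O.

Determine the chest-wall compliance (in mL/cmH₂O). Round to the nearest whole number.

108

1/Ccw = 1/Crs − 1/CL.
1/Ccw = 1/55.9 − 1/116 = 0.009268.
Ccw = 107.9 mL/cmH2O.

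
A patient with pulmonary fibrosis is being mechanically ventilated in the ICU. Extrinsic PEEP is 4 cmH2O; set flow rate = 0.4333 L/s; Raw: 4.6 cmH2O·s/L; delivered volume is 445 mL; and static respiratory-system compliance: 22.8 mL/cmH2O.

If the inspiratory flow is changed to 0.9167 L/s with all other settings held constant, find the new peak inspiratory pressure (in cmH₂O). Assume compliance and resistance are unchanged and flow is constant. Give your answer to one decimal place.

PIP = Vt/C + R·V̇ + PEEP (constant-flow equation of motion).
Only the resistive term changes: ΔPIP = R × ΔV̇ = 4.6 × (0.9167 − 0.4333) = 4.6 × 0.4834 = 2.224 cmH2O.
Original PIP = 445/22.8 + 4.6×0.4333 + 4 = 25.511 cmH2O; new PIP = 25.511 + (2.224) = 27.735 cmH2O.

27.7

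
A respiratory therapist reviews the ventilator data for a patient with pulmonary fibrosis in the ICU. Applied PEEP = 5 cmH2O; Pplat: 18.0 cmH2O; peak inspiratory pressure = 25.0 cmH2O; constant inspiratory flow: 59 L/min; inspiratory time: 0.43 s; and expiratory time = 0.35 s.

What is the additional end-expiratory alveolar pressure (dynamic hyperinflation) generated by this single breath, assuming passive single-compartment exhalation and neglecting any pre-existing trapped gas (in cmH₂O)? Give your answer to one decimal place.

Flow: 59 L/min ÷ 60 = 0.9833 L/s.
Vt = flow × Ti = 0.9833 L/s × 0.43 s × 1000 mL/L = 422.82 mL.
R = (PIP − Pplat)/V̇ = (25.0 − 18.0) / 0.9833 = 7.0/0.9833 = 7.119 cmH2O·s/L.
C = Vt/(Pplat − PEEP) = 422.82 / (18.0 − 5) = 422.82/13.0 = 32.525 mL/cmH2O.
τ = R × C = 7.119 × 0.03253 L/cmH2O = 0.2316 s.
Fraction remaining = e^(−Te/τ) = e^(−0.35/0.2316) = 0.2206; trapped volume = 422.82 × 0.2206 = 93.274 mL.
Additional alveolar pressure from trapping ≈ V_trapped / C = 93.274 / 32.525 = 2.868 cmH2O.

2.9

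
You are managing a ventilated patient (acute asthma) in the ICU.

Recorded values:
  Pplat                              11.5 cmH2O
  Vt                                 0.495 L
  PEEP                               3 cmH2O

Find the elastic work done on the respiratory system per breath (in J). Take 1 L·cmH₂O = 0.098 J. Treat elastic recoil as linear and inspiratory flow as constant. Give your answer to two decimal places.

Elastic work ≈ ½ × (Pplat − PEEP) × Vt = 0.5 × (11.5 − 3) × 0.495 L = 0.5 × 8.5 × 0.495 = 2.104 L·cmH2O.
× 0.098 J/(L·cmH2O) → 0.2062 J.

0.21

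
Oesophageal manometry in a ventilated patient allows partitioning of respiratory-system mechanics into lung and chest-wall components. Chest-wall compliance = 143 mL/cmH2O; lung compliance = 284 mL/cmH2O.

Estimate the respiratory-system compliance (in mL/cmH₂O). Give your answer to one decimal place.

95.1

Lung and chest wall are elastances in series: 1/Crs = 1/CL + 1/Ccw.
1/Crs = 1/284 + 1/143 = 0.01051.
Crs = 95.147 mL/cmH2O.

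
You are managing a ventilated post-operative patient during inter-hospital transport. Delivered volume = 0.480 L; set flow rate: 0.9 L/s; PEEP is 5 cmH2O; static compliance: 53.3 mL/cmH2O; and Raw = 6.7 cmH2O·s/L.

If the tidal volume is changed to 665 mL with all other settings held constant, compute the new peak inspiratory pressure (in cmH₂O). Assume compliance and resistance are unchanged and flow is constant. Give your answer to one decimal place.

23.5

PIP = Vt/C + R·V̇ + PEEP (constant-flow equation of motion).
Only the elastic term changes: ΔPIP = ΔVt / C = (665 − 480) / 53.3 = 3.471 cmH2O.
Original PIP = 480/53.3 + 6.7×0.9 + 5 = 20.036 cmH2O; new PIP = 20.036 + (3.471) = 23.507 cmH2O.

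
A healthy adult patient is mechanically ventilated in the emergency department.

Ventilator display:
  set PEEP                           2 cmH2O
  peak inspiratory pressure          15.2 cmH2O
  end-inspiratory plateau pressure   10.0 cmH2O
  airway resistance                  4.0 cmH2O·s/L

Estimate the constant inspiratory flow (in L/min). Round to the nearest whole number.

flow = (PIP − Pplat) / Raw = (15.2 − 10.0) / 4.0 = 1.3 L/s × 60 = 78.0 L/min.

78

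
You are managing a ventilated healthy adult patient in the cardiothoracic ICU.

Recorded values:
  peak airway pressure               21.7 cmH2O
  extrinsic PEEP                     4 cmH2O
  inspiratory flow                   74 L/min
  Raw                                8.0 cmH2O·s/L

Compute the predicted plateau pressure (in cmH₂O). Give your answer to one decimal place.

Flow: 74 L/min ÷ 60 = 1.2333 L/s.
Pplat = PIP − Raw × flow = 21.7 − 8.0 × 1.2333 = 21.7 − 9.866 = 11.834 cmH2O.

11.8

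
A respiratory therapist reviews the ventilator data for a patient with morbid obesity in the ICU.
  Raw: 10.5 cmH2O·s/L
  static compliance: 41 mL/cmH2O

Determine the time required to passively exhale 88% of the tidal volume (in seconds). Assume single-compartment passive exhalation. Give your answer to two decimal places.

0.91

τ = R × C = 10.5 × 41 mL/cmH2O = 10.5 × 0.041 L/cmH2O = 0.4305 s.
Exhaled fraction f = 1 − e^(−t/τ) → t = −τ·ln(1 − f) = −0.4305·ln(0.12) = 0.9128 s.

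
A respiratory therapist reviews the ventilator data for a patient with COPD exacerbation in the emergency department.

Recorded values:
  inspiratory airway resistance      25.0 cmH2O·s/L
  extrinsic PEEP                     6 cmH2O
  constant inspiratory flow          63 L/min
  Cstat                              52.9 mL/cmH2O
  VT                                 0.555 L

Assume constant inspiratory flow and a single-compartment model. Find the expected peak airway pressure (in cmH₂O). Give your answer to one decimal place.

42.7

Flow: 63 L/min ÷ 60 = 1.05 L/s.
Equation of motion (constant flow): PIP = Vt/C + R·V̇ + PEEP.
PIP = 555/52.9 + 25.0×1.05 + 6 = 10.491 + 26.25 + 6 = 42.741 cmH2O.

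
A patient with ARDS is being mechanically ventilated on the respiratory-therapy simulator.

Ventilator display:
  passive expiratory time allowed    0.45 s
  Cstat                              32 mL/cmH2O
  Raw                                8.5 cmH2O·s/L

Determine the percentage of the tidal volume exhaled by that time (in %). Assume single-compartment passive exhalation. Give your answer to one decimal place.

τ = R × C = 8.5 × 32 mL/cmH2O = 8.5 × 0.032 L/cmH2O = 0.272 s.
Passive exhalation: V(t)/V₀ = e^(−t/τ) = e^(−0.45/0.272) = 0.1912.
Fraction exhaled = 1 − 0.1912 = 0.8088 → 80.88%.

80.9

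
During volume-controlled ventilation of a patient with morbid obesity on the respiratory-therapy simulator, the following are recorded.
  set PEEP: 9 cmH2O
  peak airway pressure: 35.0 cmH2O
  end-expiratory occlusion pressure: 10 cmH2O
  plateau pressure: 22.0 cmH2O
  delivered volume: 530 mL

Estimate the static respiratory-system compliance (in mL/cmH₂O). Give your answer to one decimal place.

End-expiratory occlusion gives total PEEP = 10 cmH2O (intrinsic PEEP = 10 − 9 = 1). Use total PEEP for the elastic gradient.
Cstat = Vt / (Pplat − PEEPtotal) = 530 / (22.0 − 10) = 530 / 12.0 = 44.167 mL/cmH2O.

44.2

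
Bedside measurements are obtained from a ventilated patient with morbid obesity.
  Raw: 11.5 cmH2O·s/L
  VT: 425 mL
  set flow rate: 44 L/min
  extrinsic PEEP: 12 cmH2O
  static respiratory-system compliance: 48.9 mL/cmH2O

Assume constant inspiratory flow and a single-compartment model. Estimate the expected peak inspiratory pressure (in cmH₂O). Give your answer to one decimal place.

Flow: 44 L/min ÷ 60 = 0.7333 L/s.
Equation of motion (constant flow): PIP = Vt/C + R·V̇ + PEEP.
PIP = 425/48.9 + 11.5×0.7333 + 12 = 8.691 + 8.433 + 12 = 29.124 cmH2O.

29.1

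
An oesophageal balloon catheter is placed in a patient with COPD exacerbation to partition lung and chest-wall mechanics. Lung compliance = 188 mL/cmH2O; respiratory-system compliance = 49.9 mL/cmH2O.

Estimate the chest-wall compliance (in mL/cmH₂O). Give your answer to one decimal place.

67.9

1/Ccw = 1/Crs − 1/CL.
1/Ccw = 1/49.9 − 1/188 = 0.01472.
Ccw = 67.935 mL/cmH2O.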